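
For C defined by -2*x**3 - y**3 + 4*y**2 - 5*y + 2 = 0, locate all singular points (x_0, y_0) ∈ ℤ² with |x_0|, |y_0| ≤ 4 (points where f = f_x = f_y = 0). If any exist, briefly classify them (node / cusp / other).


Singular points: {(0, 1)}; classification: cusp.

Compute partial derivatives:
  f_x = -6*x**2.
  f_y = -3*y**2 + 8*y - 5.
Scan x_0 ∈ {−4, ..., 4}. For each x_0, f_y(x_0, y) is a polynomial in y; find its integer roots y ∈ {−4, ..., 4}, then test f_x and f at those candidates.
  x = -4: f_y(-4, y) = -3*y**2 + 8*y - 5; vanishes at y ∈ {1}. (-4, 1): f_x = -96 ≠ 0.
  x = -3: f_y(-3, y) = -3*y**2 + 8*y - 5; vanishes at y ∈ {1}. (-3, 1): f_x = -54 ≠ 0.
  x = -2: f_y(-2, y) = -3*y**2 + 8*y - 5; vanishes at y ∈ {1}. (-2, 1): f_x = -24 ≠ 0.
  x = -1: f_y(-1, y) = -3*y**2 + 8*y - 5; vanishes at y ∈ {1}. (-1, 1): f_x = -6 ≠ 0.
  x = 0: f_y(0, y) = -3*y**2 + 8*y - 5; vanishes at y ∈ {1}. (0, 1): f_x = 0, f = 0 — SINGULAR.
  x = 1: f_y(1, y) = -3*y**2 + 8*y - 5; vanishes at y ∈ {1}. (1, 1): f_x = -6 ≠ 0.
  x = 2: f_y(2, y) = -3*y**2 + 8*y - 5; vanishes at y ∈ {1}. (2, 1): f_x = -24 ≠ 0.
  x = 3: f_y(3, y) = -3*y**2 + 8*y - 5; vanishes at y ∈ {1}. (3, 1): f_x = -54 ≠ 0.
  x = 4: f_y(4, y) = -3*y**2 + 8*y - 5; vanishes at y ∈ {1}. (4, 1): f_x = -96 ≠ 0.
Only singular point on the grid: (0, 1).
Classify: substitute x = 0 + u, y = 1 + v and expand: f = -2*u**3 - v**3 + v**2.
No constant or linear terms (consistent with a singular point). Quadratic part: v**2. Cubic part: -2*u**3 - v**3.
The quadratic part v**2 is a perfect square, so there is a single (double) tangent line v = 0, i.e. y = 1. Restricting the cubic part to that line (v = 0) leaves -2*u**3 ≠ 0, so f is not divisible by v and the branch is v² ≈ 2*u**3 to lowest order — this is a cusp.
Classification: cusp.


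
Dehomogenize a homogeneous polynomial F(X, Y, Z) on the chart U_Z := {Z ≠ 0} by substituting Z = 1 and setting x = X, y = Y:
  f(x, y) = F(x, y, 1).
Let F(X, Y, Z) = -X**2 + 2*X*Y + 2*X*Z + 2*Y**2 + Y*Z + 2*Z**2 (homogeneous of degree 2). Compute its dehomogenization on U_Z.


f(x, y) = -x**2 + 2*x*y + 2*x + 2*y**2 + y + 2

On U_Z we set Z = 1. Each monomial c·X^i·Y^j·Z^k in F becomes c·x^i·y^j·1^k = c·x^i·y^j.
Substituting Z = 1: F(X, Y, 1) = -x**2 + 2*x*y + 2*x + 2*y**2 + y + 2.
Note: deg(f) ≤ deg(F) = 2; strict inequality happens when F is divisible by Z (lost terms).


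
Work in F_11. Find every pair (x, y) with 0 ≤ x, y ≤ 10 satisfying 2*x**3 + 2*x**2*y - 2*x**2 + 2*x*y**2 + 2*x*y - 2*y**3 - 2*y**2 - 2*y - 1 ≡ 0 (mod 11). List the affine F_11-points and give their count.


Affine F_11-points: {(0, 6), (0, 9), (1, 4), (1, 9), (2, 5), (2, 9), (3, 6), (4, 3), (6, 7), (8, 5), (8, 8)}; count = 11.

For each of the 121 pairs (x, y) ∈ F_11², evaluate f(x, y) mod 11. Record the zeros.
  x = 0: [0↦10, 1↦4, 2↦4, 3↦9, 4↦7, 5↦8, 6↦0, 7↦4, 8↦8, 9↦0, 10↦1]  zeros at y ∈ {6, 9}
  x = 1: [0↦10, 1↦10, 2↦9, 3↦6, 4↦0, 5↦1, 6↦8, 7↦9, 8↦3, 9↦0, 10↦10]  zeros at y ∈ {4, 9}
  x = 2: [0↦7, 1↦6, 2↦8, 3↦1, 4↦6, 5↦0, 6↦4, 7↦6, 8↦5, 9↦0, 10↦1]  zeros at y ∈ {5, 9}
  x = 3: [0↦2, 1↦4, 2↦2, 3↦6, 4↦4, 5↦6, 6↦0, 7↦7, 8↦4, 9↦1, 10↦8]  zeros at y ∈ {6}
  x = 4: [0↦7, 1↦5, 2↦3, 3↦0, 4↦6, 5↦9, 6↦8, 7↦2, 8↦1, 9↦4, 10↦10]  zeros at y ∈ {3}
  x = 5: [0↦1, 1↦10, 2↦1, 3↦6, 4↦2, 5↦10, 6↦7, 7↦3, 8↦8, 9↦10, 10↦8]  zeros at y ∈ ∅
  x = 6: [0↦7, 1↦9, 2↦8, 3↦3, 4↦4, 5↦10, 6↦9, 7↦0, 8↦4, 9↦9, 10↦3]  zeros at y ∈ {7}
  x = 7: [0↦4, 1↦3, 2↦3, 3↦3, 4↦2, 5↦10, 6↦4, 7↦5, 8↦1, 9↦2, 10↦7]  zeros at y ∈ ∅
  x = 8: [0↦4, 1↦4, 2↦9, 3↦7, 4↦8, 5↦0, 6↦4, 7↦8, 8↦0, 9↦1, 10↦10]  zeros at y ∈ {5, 8}
  x = 9: [0↦8, 1↦2, 2↦5, 3↦5, 4↦1, 5↦3, 6↦10, 7↦10, 8↦2, 9↦7, 10↦2]  zeros at y ∈ ∅
  x = 10: [0↦6, 1↦9, 2↦3, 3↦9, 4↦4, 5↦9, 6↦1, 7↦1, 8↦8, 9↦10, 10↦6]  zeros at y ∈ ∅
Collecting zeros: affine points = {(0, 6), (0, 9), (1, 4), (1, 9), (2, 5), (2, 9), (3, 6), (4, 3), (6, 7), (8, 5), (8, 8)}.
Total count |C(F_11)_aff| = 11.


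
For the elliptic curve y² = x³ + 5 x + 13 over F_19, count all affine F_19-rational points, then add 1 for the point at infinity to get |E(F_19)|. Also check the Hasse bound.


Affine points = {(1, 0), (3, 6), (3, 13), (5, 7), (5, 12), (7, 7), (7, 12), (15, 9), (15, 10), (16, 3), (16, 16), (18, 8), (18, 11)}; affine count = 13; |E(F_19)| = 14.

Discriminant check: Δ ∝ 4a³ + 27b² = 4·5³ + 27·13² = 4·125 + 27·169 ≡ 9 (mod 19). Nonzero ⇒ E is nonsingular.
For each x ∈ F_19, compute rhs = x³ + 5·x + 13 mod 19, then count y ∈ F_19 with y² ≡ rhs.
  x = 0: rhs = 13, matching y values: none (0 points).
  x = 1: rhs = 0, matching y values: 0 (1 points).
  x = 2: rhs = 12, matching y values: none (0 points).
  x = 3: rhs = 17, matching y values: 6, 13 (2 points).
  x = 4: rhs = 2, matching y values: none (0 points).
  x = 5: rhs = 11, matching y values: 7, 12 (2 points).
  x = 6: rhs = 12, matching y values: none (0 points).
  x = 7: rhs = 11, matching y values: 7, 12 (2 points).
  x = 8: rhs = 14, matching y values: none (0 points).
  x = 9: rhs = 8, matching y values: none (0 points).
  x = 10: rhs = 18, matching y values: none (0 points).
  x = 11: rhs = 12, matching y values: none (0 points).
  x = 12: rhs = 15, matching y values: none (0 points).
  x = 13: rhs = 14, matching y values: none (0 points).
  x = 14: rhs = 15, matching y values: none (0 points).
  x = 15: rhs = 5, matching y values: 9, 10 (2 points).
  x = 16: rhs = 9, matching y values: 3, 16 (2 points).
  x = 17: rhs = 14, matching y values: none (0 points).
  x = 18: rhs = 7, matching y values: 8, 11 (2 points).
Total affine count: 13.
Full point count |E(F_19)| = 13 + 1 = 14.
Hasse bound: |14 − (19+1)| = |-6| = 6 ≤ 2√19 ≈ 8.7178 ✓.


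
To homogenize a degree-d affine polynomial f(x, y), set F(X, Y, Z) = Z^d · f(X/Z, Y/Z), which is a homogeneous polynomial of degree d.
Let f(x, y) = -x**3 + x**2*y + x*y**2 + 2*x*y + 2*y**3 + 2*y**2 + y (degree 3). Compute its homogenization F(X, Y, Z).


F(X, Y, Z) = -X**3 + X**2*Y + X*Y**2 + 2*X*Y*Z + 2*Y**3 + 2*Y**2*Z + Y*Z**2

deg(f) = 3.
Substitute x = X/Z, y = Y/Z into f, then multiply by Z^3.
  monomial -1·x^3·y^0 ↦ -1·X^3·Y^0·Z^0.
  monomial 1·x^2·y^1 ↦ 1·X^2·Y^1·Z^0.
  monomial 1·x^1·y^2 ↦ 1·X^1·Y^2·Z^0.
  monomial 2·x^1·y^1 ↦ 2·X^1·Y^1·Z^1.
  monomial 2·x^0·y^3 ↦ 2·X^0·Y^3·Z^0.
  monomial 2·x^0·y^2 ↦ 2·X^0·Y^2·Z^1.
  monomial 1·x^0·y^1 ↦ 1·X^0·Y^1·Z^2.
Collecting: F(X, Y, Z) = -X**3 + X**2*Y + X*Y**2 + 2*X*Y*Z + 2*Y**3 + 2*Y**2*Z + Y*Z**2.


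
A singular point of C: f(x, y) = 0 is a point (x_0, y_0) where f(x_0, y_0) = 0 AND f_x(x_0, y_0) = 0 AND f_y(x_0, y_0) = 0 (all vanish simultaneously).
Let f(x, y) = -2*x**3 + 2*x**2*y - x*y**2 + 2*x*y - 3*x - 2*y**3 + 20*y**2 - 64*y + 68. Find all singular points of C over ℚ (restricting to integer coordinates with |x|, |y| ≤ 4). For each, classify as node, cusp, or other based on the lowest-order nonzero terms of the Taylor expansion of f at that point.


Singular points: {(1, 3)}; classification: cusp.

Compute partial derivatives:
  f_x = -6*x**2 + 4*x*y - y**2 + 2*y - 3.
  f_y = 2*x**2 - 2*x*y + 2*x - 6*y**2 + 40*y - 64.
Scan x_0 ∈ {−4, ..., 4}. For each x_0, f_y(x_0, y) is a polynomial in y; find its integer roots y ∈ {−4, ..., 4}, then test f_x and f at those candidates.
  x = -4: f_y(-4, y) = -6*y**2 + 48*y - 40; no integer root y with |y| ≤ 4.
  x = -3: f_y(-3, y) = -6*y**2 + 46*y - 52; no integer root y with |y| ≤ 4.
  x = -2: f_y(-2, y) = -6*y**2 + 44*y - 60; no integer root y with |y| ≤ 4.
  x = -1: f_y(-1, y) = -6*y**2 + 42*y - 64; no integer root y with |y| ≤ 4.
  x = 0: f_y(0, y) = -6*y**2 + 40*y - 64; vanishes at y ∈ {4}. (0, 4): f_x = -11 ≠ 0.
  x = 1: f_y(1, y) = -6*y**2 + 38*y - 60; vanishes at y ∈ {3}. (1, 3): f_x = 0, f = 0 — SINGULAR.
  x = 2: f_y(2, y) = -6*y**2 + 36*y - 52; no integer root y with |y| ≤ 4.
  x = 3: f_y(3, y) = -6*y**2 + 34*y - 40; vanishes at y ∈ {4}. (3, 4): f_x = -17 ≠ 0.
  x = 4: f_y(4, y) = -6*y**2 + 32*y - 24; no integer root y with |y| ≤ 4.
Only singular point on the grid: (1, 3).
Classify: substitute x = 1 + u, y = 3 + v and expand: f = -2*u**3 + 2*u**2*v - u*v**2 - 2*v**3 + v**2.
No constant or linear terms (consistent with a singular point). Quadratic part: v**2. Cubic part: -2*u**3 + 2*u**2*v - u*v**2 - 2*v**3.
The quadratic part v**2 is a perfect square, so there is a single (double) tangent line v = 0, i.e. y = 3. Restricting the cubic part to that line (v = 0) leaves -2*u**3 ≠ 0, so f is not divisible by v and the branch is v² ≈ 2*u**3 to lowest order — this is a cusp.
Classification: cusp.


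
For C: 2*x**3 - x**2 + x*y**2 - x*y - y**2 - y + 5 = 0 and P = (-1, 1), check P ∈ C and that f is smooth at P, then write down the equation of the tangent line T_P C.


Tangent line at P: 8*x - 4*y + 12 = 0.

Step 1: f(-1, 1) = 0, so P lies on C.
Step 2: partial derivatives
  f_x(x, y) = 6*x**2 - 2*x + y**2 - y, f_y(x, y) = 2*x*y - x - 2*y - 1.
  f_x(P) = 8, f_y(P) = -4 (gradient nonzero, so P is smooth).
Step 3: tangent line at P: 8·(x − -1) + -4·(y − 1) = 0.
Expanding: 8*x - 4*y + 12 = 0.


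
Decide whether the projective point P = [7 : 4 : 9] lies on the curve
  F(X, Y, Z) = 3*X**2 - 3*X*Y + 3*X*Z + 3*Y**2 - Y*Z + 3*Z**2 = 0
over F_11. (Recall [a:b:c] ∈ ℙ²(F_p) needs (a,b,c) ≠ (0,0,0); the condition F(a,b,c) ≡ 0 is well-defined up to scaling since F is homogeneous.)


F(7,4,9) ≡ 1 (mod 11); P is NOT on the curve.

Evaluate F(7, 4, 9) term-by-term (mod 11).
  3*X**2 ↦ 3·49·1·1 = 147
  -3*X*Y ↦ -3·7·4·1 = -84
  3*X*Z ↦ 3·7·1·9 = 189
  3*Y**2 ↦ 3·1·16·1 = 48
  -Y*Z ↦ -1·1·4·9 = -36
  3*Z**2 ↦ 3·1·1·81 = 243
Sum: F(7, 4, 9) = (147) + (-84) + (189) + (48) + (-36) + (243) = 507.
Reducing mod 11: 507 ≡ 1 (mod 11).
Since F(a, b, c) ≡ 1 ≠ 0 (mod 11), P does NOT lie on the curve.


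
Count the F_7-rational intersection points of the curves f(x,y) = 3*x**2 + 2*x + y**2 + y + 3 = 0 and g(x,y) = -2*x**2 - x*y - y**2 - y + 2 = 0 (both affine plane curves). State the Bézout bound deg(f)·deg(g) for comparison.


Common zeros: {(3, 2)}; count = 1; Bézout bound = 4.

deg(f) = 2, deg(g) = 2, so Bézout bound = 4.
Scan x ∈ F_7. For each x, list the y ∈ F_7 with f(x, y) ≡ 0 and those with g(x, y) ≡ 0 (mod 7); the common zeros in that column are the intersection.
  x = 0: f ≡ 0 at y ∈ ∅; g ≡ 0 at y ∈ {1, 5}; common: ∅.
  x = 1: f ≡ 0 at y ∈ {2, 4}; g ≡ 0 at y ∈ {0, 5}; common: ∅.
  x = 2: f ≡ 0 at y ∈ {1, 5}; g ≡ 0 at y ∈ ∅; common: ∅.
  x = 3: f ≡ 0 at y ∈ {2, 4}; g ≡ 0 at y ∈ {1, 2}; common: {2}.
  x = 4: f ≡ 0 at y ∈ ∅; g ≡ 0 at y ∈ ∅; common: ∅.
  x = 5: f ≡ 0 at y ∈ ∅; g ≡ 0 at y ∈ ∅; common: ∅.
  x = 6: f ≡ 0 at y ∈ ∅; g ≡ 0 at y ∈ {0}; common: ∅.
Collecting: common zeros = {(3, 2)}, so the count is 1.
Comparison with the Bézout bound: 1 ≤ 4 = deg(f)·deg(g), as expected for curves with no common component (the affine F_7-count falls short of the bound because intersections may lie at infinity, over extension fields, or carry multiplicity).


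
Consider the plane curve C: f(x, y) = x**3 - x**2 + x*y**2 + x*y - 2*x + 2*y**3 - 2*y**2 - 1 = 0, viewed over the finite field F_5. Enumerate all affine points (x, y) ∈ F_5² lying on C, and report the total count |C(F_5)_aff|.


Affine F_5-points: {(0, 3), (0, 4), (1, 3), (2, 4), (4, 4)}; count = 5.

For each of the 25 pairs (x, y) ∈ F_5², evaluate f(x, y) mod 5. Record the zeros.
  x = 0: [0↦4, 1↦4, 2↦2, 3↦0, 4↦0]  zeros at y ∈ {3, 4}
  x = 1: [0↦2, 1↦4, 2↦1, 3↦0, 4↦3]  zeros at y ∈ {3}
  x = 2: [0↦4, 1↦3, 2↦4, 3↦4, 4↦0]  zeros at y ∈ {4}
  x = 3: [0↦1, 1↦2, 2↦2, 3↦3, 4↦2]  zeros at y ∈ ∅
  x = 4: [0↦4, 1↦2, 2↦1, 3↦3, 4↦0]  zeros at y ∈ {4}
Collecting zeros: affine points = {(0, 3), (0, 4), (1, 3), (2, 4), (4, 4)}.
Total count |C(F_5)_aff| = 5.


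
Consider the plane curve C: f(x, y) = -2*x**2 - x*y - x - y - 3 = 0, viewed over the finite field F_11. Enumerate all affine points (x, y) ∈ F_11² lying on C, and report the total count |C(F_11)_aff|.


Affine F_11-points: {(0, 8), (1, 8), (2, 3), (3, 5), (4, 1), (5, 5), (6, 1), (7, 3), (8, 9), (9, 9)}; count = 10.

For each of the 121 pairs (x, y) ∈ F_11², evaluate f(x, y) mod 11. Record the zeros.
  x = 0: [0↦8, 1↦7, 2↦6, 3↦5, 4↦4, 5↦3, 6↦2, 7↦1, 8↦0, 9↦10, 10↦9]  zeros at y ∈ {8}
  x = 1: [0↦5, 1↦3, 2↦1, 3↦10, 4↦8, 5↦6, 6↦4, 7↦2, 8↦0, 9↦9, 10↦7]  zeros at y ∈ {8}
  x = 2: [0↦9, 1↦6, 2↦3, 3↦0, 4↦8, 5↦5, 6↦2, 7↦10, 8↦7, 9↦4, 10↦1]  zeros at y ∈ {3}
  x = 3: [0↦9, 1↦5, 2↦1, 3↦8, 4↦4, 5↦0, 6↦7, 7↦3, 8↦10, 9↦6, 10↦2]  zeros at y ∈ {5}
  x = 4: [0↦5, 1↦0, 2↦6, 3↦1, 4↦7, 5↦2, 6↦8, 7↦3, 8↦9, 9↦4, 10↦10]  zeros at y ∈ {1}
  x = 5: [0↦8, 1↦2, 2↦7, 3↦1, 4↦6, 5↦0, 6↦5, 7↦10, 8↦4, 9↦9, 10↦3]  zeros at y ∈ {5}
  x = 6: [0↦7, 1↦0, 2↦4, 3↦8, 4↦1, 5↦5, 6↦9, 7↦2, 8↦6, 9↦10, 10↦3]  zeros at y ∈ {1}
  x = 7: [0↦2, 1↦5, 2↦8, 3↦0, 4↦3, 5↦6, 6↦9, 7↦1, 8↦4, 9↦7, 10↦10]  zeros at y ∈ {3}
  x = 8: [0↦4, 1↦6, 2↦8, 3↦10, 4↦1, 5↦3, 6↦5, 7↦7, 8↦9, 9↦0, 10↦2]  zeros at y ∈ {9}
  x = 9: [0↦2, 1↦3, 2↦4, 3↦5, 4↦6, 5↦7, 6↦8, 7↦9, 8↦10, 9↦0, 10↦1]  zeros at y ∈ {9}
  x = 10: [0↦7, 1↦7, 2↦7, 3↦7, 4↦7, 5↦7, 6↦7, 7↦7, 8↦7, 9↦7, 10↦7]  zeros at y ∈ ∅
Collecting zeros: affine points = {(0, 8), (1, 8), (2, 3), (3, 5), (4, 1), (5, 5), (6, 1), (7, 3), (8, 9), (9, 9)}.
Total count |C(F_11)_aff| = 10.


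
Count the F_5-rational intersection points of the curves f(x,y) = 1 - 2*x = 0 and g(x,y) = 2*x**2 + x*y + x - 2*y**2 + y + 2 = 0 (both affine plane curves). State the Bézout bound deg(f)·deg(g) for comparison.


Common zeros: {(3, 1)}; count = 1; Bézout bound = 2.

deg(f) = 1, deg(g) = 2, so Bézout bound = 2.
Scan x ∈ F_5. For each x, list the y ∈ F_5 with f(x, y) ≡ 0 and those with g(x, y) ≡ 0 (mod 5); the common zeros in that column are the intersection.
  x = 0: f ≡ 0 at y ∈ ∅; g ≡ 0 at y ∈ ∅; common: ∅.
  x = 1: f ≡ 0 at y ∈ ∅; g ≡ 0 at y ∈ {0, 1}; common: ∅.
  x = 2: f ≡ 0 at y ∈ ∅; g ≡ 0 at y ∈ {2}; common: ∅.
  x = 3: f ≡ 0 at y ∈ {0, 1, 2, 3, 4}; g ≡ 0 at y ∈ {1}; common: {1}.
  x = 4: f ≡ 0 at y ∈ ∅; g ≡ 0 at y ∈ {2, 3}; common: ∅.
Collecting: common zeros = {(3, 1)}, so the count is 1.
Comparison with the Bézout bound: 1 ≤ 2 = deg(f)·deg(g), as expected for curves with no common component (the affine F_5-count falls short of the bound because intersections may lie at infinity, over extension fields, or carry multiplicity).


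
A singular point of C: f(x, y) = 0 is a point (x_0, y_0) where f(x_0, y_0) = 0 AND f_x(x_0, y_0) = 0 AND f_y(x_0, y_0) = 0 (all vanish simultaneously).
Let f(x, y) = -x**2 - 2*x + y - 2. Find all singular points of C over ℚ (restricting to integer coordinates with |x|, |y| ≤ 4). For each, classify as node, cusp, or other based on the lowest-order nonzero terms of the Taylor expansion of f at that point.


No singular points in the scanned grid; C is smooth there.

Compute partial derivatives:
  f_x = -2*x - 2.
  f_y = 1.
f_y = 1 is a nonzero constant, so f_y never vanishes: no point (x, y) can satisfy f = f_x = f_y = 0. In particular no (x, y) ∈ {−4, ..., 4}² is singular; the curve is smooth.


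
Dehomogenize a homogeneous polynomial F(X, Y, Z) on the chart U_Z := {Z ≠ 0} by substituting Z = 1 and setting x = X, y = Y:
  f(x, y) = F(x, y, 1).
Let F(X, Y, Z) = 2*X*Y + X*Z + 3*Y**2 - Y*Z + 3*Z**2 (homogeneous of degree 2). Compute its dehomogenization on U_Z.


f(x, y) = 2*x*y + x + 3*y**2 - y + 3

On U_Z we set Z = 1. Each monomial c·X^i·Y^j·Z^k in F becomes c·x^i·y^j·1^k = c·x^i·y^j.
Substituting Z = 1: F(X, Y, 1) = 2*x*y + x + 3*y**2 - y + 3.
Note: deg(f) ≤ deg(F) = 2; strict inequality happens when F is divisible by Z (lost terms).


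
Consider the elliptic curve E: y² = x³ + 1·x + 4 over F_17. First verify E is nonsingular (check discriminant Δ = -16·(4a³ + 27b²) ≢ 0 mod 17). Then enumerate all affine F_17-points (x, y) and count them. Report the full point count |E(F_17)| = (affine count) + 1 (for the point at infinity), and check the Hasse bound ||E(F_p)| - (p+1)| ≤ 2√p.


Affine points = {(0, 2), (0, 15), (3, 0), (4, 2), (4, 15), (5, 7), (5, 10), (13, 2), (13, 15), (14, 5), (14, 12), (16, 6), (16, 11)}; affine count = 13; |E(F_17)| = 14.

Discriminant check: Δ ∝ 4a³ + 27b² = 4·1³ + 27·4² = 4·1 + 27·16 ≡ 11 (mod 17). Nonzero ⇒ E is nonsingular.
For each x ∈ F_17, compute rhs = x³ + 1·x + 4 mod 17, then count y ∈ F_17 with y² ≡ rhs.
  x = 0: rhs = 4, matching y values: 2, 15 (2 points).
  x = 1: rhs = 6, matching y values: none (0 points).
  x = 2: rhs = 14, matching y values: none (0 points).
  x = 3: rhs = 0, matching y values: 0 (1 points).
  x = 4: rhs = 4, matching y values: 2, 15 (2 points).
  x = 5: rhs = 15, matching y values: 7, 10 (2 points).
  x = 6: rhs = 5, matching y values: none (0 points).
  x = 7: rhs = 14, matching y values: none (0 points).
  x = 8: rhs = 14, matching y values: none (0 points).
  x = 9: rhs = 11, matching y values: none (0 points).
  x = 10: rhs = 11, matching y values: none (0 points).
  x = 11: rhs = 3, matching y values: none (0 points).
  x = 12: rhs = 10, matching y values: none (0 points).
  x = 13: rhs = 4, matching y values: 2, 15 (2 points).
  x = 14: rhs = 8, matching y values: 5, 12 (2 points).
  x = 15: rhs = 11, matching y values: none (0 points).
  x = 16: rhs = 2, matching y values: 6, 11 (2 points).
Total affine count: 13.
Full point count |E(F_17)| = 13 + 1 = 14.
Hasse bound: |14 − (17+1)| = |-4| = 4 ≤ 2√17 ≈ 8.2462 ✓.


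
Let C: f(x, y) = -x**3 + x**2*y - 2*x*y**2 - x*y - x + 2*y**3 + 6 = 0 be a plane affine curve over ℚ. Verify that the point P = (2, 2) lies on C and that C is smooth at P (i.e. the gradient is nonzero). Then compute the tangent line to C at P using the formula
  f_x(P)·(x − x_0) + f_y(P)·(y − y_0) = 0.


Tangent line at P: -15*x + 10*y + 10 = 0.

Step 1: f(2, 2) = 0, so P lies on C.
Step 2: partial derivatives
  f_x(x, y) = -3*x**2 + 2*x*y - 2*y**2 - y - 1, f_y(x, y) = x**2 - 4*x*y - x + 6*y**2.
  f_x(P) = -15, f_y(P) = 10 (gradient nonzero, so P is smooth).
Step 3: tangent line at P: -15·(x − 2) + 10·(y − 2) = 0.
Expanding: -15*x + 10*y + 10 = 0.


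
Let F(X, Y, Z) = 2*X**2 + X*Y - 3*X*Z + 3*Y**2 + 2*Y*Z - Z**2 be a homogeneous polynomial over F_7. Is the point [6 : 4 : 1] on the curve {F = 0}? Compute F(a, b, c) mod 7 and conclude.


F(6,4,1) ≡ 0 (mod 7); P is on the curve.

Evaluate F(6, 4, 1) term-by-term (mod 7).
  2*X**2 ↦ 2·36·1·1 = 72
  X*Y ↦ 1·6·4·1 = 24
  -3*X*Z ↦ -3·6·1·1 = -18
  3*Y**2 ↦ 3·1·16·1 = 48
  2*Y*Z ↦ 2·1·4·1 = 8
  -Z**2 ↦ -1·1·1·1 = -1
Sum: F(6, 4, 1) = (72) + (24) + (-18) + (48) + (8) + (-1) = 133.
Reducing mod 7: 133 ≡ 0 (mod 7).
Since F(a, b, c) ≡ 0 (mod 7), P lies on the curve.


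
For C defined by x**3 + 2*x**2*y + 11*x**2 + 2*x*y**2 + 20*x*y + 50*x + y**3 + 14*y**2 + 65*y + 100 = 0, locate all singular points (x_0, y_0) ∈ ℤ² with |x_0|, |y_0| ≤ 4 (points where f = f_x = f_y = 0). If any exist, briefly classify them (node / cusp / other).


Singular points: {(-2, -3)}; classification: node.

Compute partial derivatives:
  f_x = 3*x**2 + 4*x*y + 22*x + 2*y**2 + 20*y + 50.
  f_y = 2*x**2 + 4*x*y + 20*x + 3*y**2 + 28*y + 65.
Scan x_0 ∈ {−4, ..., 4}. For each x_0, f_y(x_0, y) is a polynomial in y; find its integer roots y ∈ {−4, ..., 4}, then test f_x and f at those candidates.
  x = -4: f_y(-4, y) = 3*y**2 + 12*y + 17; no integer root y with |y| ≤ 4.
  x = -3: f_y(-3, y) = 3*y**2 + 16*y + 23; no integer root y with |y| ≤ 4.
  x = -2: f_y(-2, y) = 3*y**2 + 20*y + 33; vanishes at y ∈ {-3}. (-2, -3): f_x = 0, f = 0 — SINGULAR.
  x = -1: f_y(-1, y) = 3*y**2 + 24*y + 47; no integer root y with |y| ≤ 4.
  x = 0: f_y(0, y) = 3*y**2 + 28*y + 65; no integer root y with |y| ≤ 4.
  x = 1: f_y(1, y) = 3*y**2 + 32*y + 87; no integer root y with |y| ≤ 4.
  x = 2: f_y(2, y) = 3*y**2 + 36*y + 113; no integer root y with |y| ≤ 4.
  x = 3: f_y(3, y) = 3*y**2 + 40*y + 143; no integer root y with |y| ≤ 4.
  x = 4: f_y(4, y) = 3*y**2 + 44*y + 177; no integer root y with |y| ≤ 4.
Only singular point on the grid: (-2, -3).
Classify: substitute x = -2 + u, y = -3 + v and expand: f = u**3 + 2*u**2*v - u**2 + 2*u*v**2 + v**3 + v**2.
No constant or linear terms (consistent with a singular point). Quadratic part: -u**2 + v**2. Cubic part: u**3 + 2*u**2*v + 2*u*v**2 + v**3.
The quadratic part v**2 - u**2 = (v − u)(v + u) splits into two distinct linear factors, so there are two distinct tangent lines y − -3 = ±(x − -2) — this is a node (ordinary double point).
Classification: node.


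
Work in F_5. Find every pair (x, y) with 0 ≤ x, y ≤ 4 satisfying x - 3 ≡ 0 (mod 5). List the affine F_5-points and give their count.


Affine F_5-points: {(3, 0), (3, 1), (3, 2), (3, 3), (3, 4)}; count = 5.

For each of the 25 pairs (x, y) ∈ F_5², evaluate f(x, y) mod 5. Record the zeros.
  x = 0: [0↦2, 1↦2, 2↦2, 3↦2, 4↦2]  zeros at y ∈ ∅
  x = 1: [0↦3, 1↦3, 2↦3, 3↦3, 4↦3]  zeros at y ∈ ∅
  x = 2: [0↦4, 1↦4, 2↦4, 3↦4, 4↦4]  zeros at y ∈ ∅
  x = 3: [0↦0, 1↦0, 2↦0, 3↦0, 4↦0]  zeros at y ∈ {0, 1, 2, 3, 4}
  x = 4: [0↦1, 1↦1, 2↦1, 3↦1, 4↦1]  zeros at y ∈ ∅
Collecting zeros: affine points = {(3, 0), (3, 1), (3, 2), (3, 3), (3, 4)}.
Total count |C(F_5)_aff| = 5.


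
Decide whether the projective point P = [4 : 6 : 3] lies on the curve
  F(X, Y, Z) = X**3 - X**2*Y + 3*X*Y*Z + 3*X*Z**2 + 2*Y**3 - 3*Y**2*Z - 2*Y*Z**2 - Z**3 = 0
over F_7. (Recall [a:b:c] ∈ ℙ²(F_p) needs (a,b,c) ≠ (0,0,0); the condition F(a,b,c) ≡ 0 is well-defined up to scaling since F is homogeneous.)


F(4,6,3) ≡ 6 (mod 7); P is NOT on the curve.

Evaluate F(4, 6, 3) term-by-term (mod 7).
  X**3 ↦ 1·64·1·1 = 64
  -X**2*Y ↦ -1·16·6·1 = -96
  3*X*Y*Z ↦ 3·4·6·3 = 216
  3*X*Z**2 ↦ 3·4·1·9 = 108
  2*Y**3 ↦ 2·1·216·1 = 432
  -3*Y**2*Z ↦ -3·1·36·3 = -324
  -2*Y*Z**2 ↦ -2·1·6·9 = -108
  -Z**3 ↦ -1·1·1·27 = -27
Sum: F(4, 6, 3) = (64) + (-96) + (216) + (108) + (432) + (-324) + (-108) + (-27) = 265.
Reducing mod 7: 265 ≡ 6 (mod 7).
Since F(a, b, c) ≡ 6 ≠ 0 (mod 7), P does NOT lie on the curve.


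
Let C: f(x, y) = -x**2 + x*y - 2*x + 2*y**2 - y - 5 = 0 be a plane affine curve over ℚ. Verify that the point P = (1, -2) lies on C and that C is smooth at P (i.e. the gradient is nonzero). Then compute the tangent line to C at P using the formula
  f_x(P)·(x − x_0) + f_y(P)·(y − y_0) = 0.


Tangent line at P: -6*x - 8*y - 10 = 0.

Step 1: f(1, -2) = 0, so P lies on C.
Step 2: partial derivatives
  f_x(x, y) = -2*x + y - 2, f_y(x, y) = x + 4*y - 1.
  f_x(P) = -6, f_y(P) = -8 (gradient nonzero, so P is smooth).
Step 3: tangent line at P: -6·(x − 1) + -8·(y − -2) = 0.
Expanding: -6*x - 8*y - 10 = 0.


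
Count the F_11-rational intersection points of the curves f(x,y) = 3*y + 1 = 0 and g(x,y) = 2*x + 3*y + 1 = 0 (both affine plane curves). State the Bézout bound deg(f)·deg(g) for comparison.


Common zeros: {(0, 7)}; count = 1; Bézout bound = 1.

deg(f) = 1, deg(g) = 1, so Bézout bound = 1.
Scan x ∈ F_11. For each x, list the y ∈ F_11 with f(x, y) ≡ 0 and those with g(x, y) ≡ 0 (mod 11); the common zeros in that column are the intersection.
  x = 0: f ≡ 0 at y ∈ {7}; g ≡ 0 at y ∈ {7}; common: {7}.
  x = 1: f ≡ 0 at y ∈ {7}; g ≡ 0 at y ∈ {10}; common: ∅.
  x = 2: f ≡ 0 at y ∈ {7}; g ≡ 0 at y ∈ {2}; common: ∅.
  x = 3: f ≡ 0 at y ∈ {7}; g ≡ 0 at y ∈ {5}; common: ∅.
  x = 4: f ≡ 0 at y ∈ {7}; g ≡ 0 at y ∈ {8}; common: ∅.
  x = 5: f ≡ 0 at y ∈ {7}; g ≡ 0 at y ∈ {0}; common: ∅.
  x = 6: f ≡ 0 at y ∈ {7}; g ≡ 0 at y ∈ {3}; common: ∅.
  x = 7: f ≡ 0 at y ∈ {7}; g ≡ 0 at y ∈ {6}; common: ∅.
  x = 8: f ≡ 0 at y ∈ {7}; g ≡ 0 at y ∈ {9}; common: ∅.
  x = 9: f ≡ 0 at y ∈ {7}; g ≡ 0 at y ∈ {1}; common: ∅.
  x = 10: f ≡ 0 at y ∈ {7}; g ≡ 0 at y ∈ {4}; common: ∅.
Collecting: common zeros = {(0, 7)}, so the count is 1.
Comparison with the Bézout bound: 1 ≤ 1 = deg(f)·deg(g), as expected for curves with no common component (the bound is attained).


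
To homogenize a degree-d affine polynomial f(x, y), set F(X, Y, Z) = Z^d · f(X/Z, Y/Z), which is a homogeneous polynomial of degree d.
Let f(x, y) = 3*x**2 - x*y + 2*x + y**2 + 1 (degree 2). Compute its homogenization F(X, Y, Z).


F(X, Y, Z) = 3*X**2 - X*Y + 2*X*Z + Y**2 + Z**2

deg(f) = 2.
Substitute x = X/Z, y = Y/Z into f, then multiply by Z^2.
  monomial 3·x^2·y^0 ↦ 3·X^2·Y^0·Z^0.
  monomial -1·x^1·y^1 ↦ -1·X^1·Y^1·Z^0.
  monomial 2·x^1·y^0 ↦ 2·X^1·Y^0·Z^1.
  monomial 1·x^0·y^2 ↦ 1·X^0·Y^2·Z^0.
  monomial 1·x^0·y^0 ↦ 1·X^0·Y^0·Z^2.
Collecting: F(X, Y, Z) = 3*X**2 - X*Y + 2*X*Z + Y**2 + Z**2.


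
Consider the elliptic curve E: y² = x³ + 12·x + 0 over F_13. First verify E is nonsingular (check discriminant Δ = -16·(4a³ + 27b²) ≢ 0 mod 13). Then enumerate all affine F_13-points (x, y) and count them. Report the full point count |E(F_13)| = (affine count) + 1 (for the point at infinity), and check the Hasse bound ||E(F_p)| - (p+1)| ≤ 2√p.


Affine points = {(0, 0), (1, 0), (5, 4), (5, 9), (8, 6), (8, 7), (12, 0)}; affine count = 7; |E(F_13)| = 8.

Discriminant check: Δ ∝ 4a³ + 27b² = 4·12³ + 27·0² = 4·1728 + 27·0 ≡ 9 (mod 13). Nonzero ⇒ E is nonsingular.
For each x ∈ F_13, compute rhs = x³ + 12·x + 0 mod 13, then count y ∈ F_13 with y² ≡ rhs.
  x = 0: rhs = 0, matching y values: 0 (1 points).
  x = 1: rhs = 0, matching y values: 0 (1 points).
  x = 2: rhs = 6, matching y values: none (0 points).
  x = 3: rhs = 11, matching y values: none (0 points).
  x = 4: rhs = 8, matching y values: none (0 points).
  x = 5: rhs = 3, matching y values: 4, 9 (2 points).
  x = 6: rhs = 2, matching y values: none (0 points).
  x = 7: rhs = 11, matching y values: none (0 points).
  x = 8: rhs = 10, matching y values: 6, 7 (2 points).
  x = 9: rhs = 5, matching y values: none (0 points).
  x = 10: rhs = 2, matching y values: none (0 points).
  x = 11: rhs = 7, matching y values: none (0 points).
  x = 12: rhs = 0, matching y values: 0 (1 points).
Total affine count: 7.
Full point count |E(F_13)| = 7 + 1 = 8.
Hasse bound: |8 − (13+1)| = |-6| = 6 ≤ 2√13 ≈ 7.2111 ✓.


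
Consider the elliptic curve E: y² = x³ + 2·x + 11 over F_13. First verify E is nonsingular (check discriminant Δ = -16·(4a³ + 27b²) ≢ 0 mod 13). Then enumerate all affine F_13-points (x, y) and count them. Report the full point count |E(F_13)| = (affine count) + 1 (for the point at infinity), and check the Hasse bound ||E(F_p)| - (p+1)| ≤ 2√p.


Affine points = {(1, 1), (1, 12), (2, 6), (2, 7), (5, 4), (5, 9), (7, 2), (7, 11), (9, 2), (9, 11), (10, 2), (10, 11), (11, 5), (11, 8)}; affine count = 14; |E(F_13)| = 15.

Discriminant check: Δ ∝ 4a³ + 27b² = 4·2³ + 27·11² = 4·8 + 27·121 ≡ 10 (mod 13). Nonzero ⇒ E is nonsingular.
For each x ∈ F_13, compute rhs = x³ + 2·x + 11 mod 13, then count y ∈ F_13 with y² ≡ rhs.
  x = 0: rhs = 11, matching y values: none (0 points).
  x = 1: rhs = 1, matching y values: 1, 12 (2 points).
  x = 2: rhs = 10, matching y values: 6, 7 (2 points).
  x = 3: rhs = 5, matching y values: none (0 points).
  x = 4: rhs = 5, matching y values: none (0 points).
  x = 5: rhs = 3, matching y values: 4, 9 (2 points).
  x = 6: rhs = 5, matching y values: none (0 points).
  x = 7: rhs = 4, matching y values: 2, 11 (2 points).
  x = 8: rhs = 6, matching y values: none (0 points).
  x = 9: rhs = 4, matching y values: 2, 11 (2 points).
  x = 10: rhs = 4, matching y values: 2, 11 (2 points).
  x = 11: rhs = 12, matching y values: 5, 8 (2 points).
  x = 12: rhs = 8, matching y values: none (0 points).
Total affine count: 14.
Full point count |E(F_13)| = 14 + 1 = 15.
Hasse bound: |15 − (13+1)| = |1| = 1 ≤ 2√13 ≈ 7.2111 ✓.


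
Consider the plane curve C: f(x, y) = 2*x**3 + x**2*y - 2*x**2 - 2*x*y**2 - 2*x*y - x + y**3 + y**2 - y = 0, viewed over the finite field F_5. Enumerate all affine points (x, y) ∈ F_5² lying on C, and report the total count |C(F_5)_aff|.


Affine F_5-points: {(0, 0), (0, 2), (2, 2), (3, 2), (3, 4)}; count = 5.

For each of the 25 pairs (x, y) ∈ F_5², evaluate f(x, y) mod 5. Record the zeros.
  x = 0: [0↦0, 1↦1, 2↦0, 3↦3, 4↦1]  zeros at y ∈ {0, 2}
  x = 1: [0↦4, 1↦2, 2↦4, 3↦1, 4↦4]  zeros at y ∈ ∅
  x = 2: [0↦1, 1↦3, 2↦0, 3↦3, 4↦3]  zeros at y ∈ {2}
  x = 3: [0↦3, 1↦1, 2↦0, 3↦1, 4↦0]  zeros at y ∈ {2, 4}
  x = 4: [0↦2, 1↦3, 2↦1, 3↦2, 4↦2]  zeros at y ∈ ∅
Collecting zeros: affine points = {(0, 0), (0, 2), (2, 2), (3, 2), (3, 4)}.
Total count |C(F_5)_aff| = 5.


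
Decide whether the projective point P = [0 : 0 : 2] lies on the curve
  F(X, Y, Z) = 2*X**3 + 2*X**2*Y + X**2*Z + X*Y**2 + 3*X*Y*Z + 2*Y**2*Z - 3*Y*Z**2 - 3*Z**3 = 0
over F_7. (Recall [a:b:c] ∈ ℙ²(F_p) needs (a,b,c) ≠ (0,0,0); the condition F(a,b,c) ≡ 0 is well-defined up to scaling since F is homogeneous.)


F(0,0,2) ≡ 4 (mod 7); P is NOT on the curve.

Evaluate F(0, 0, 2) term-by-term (mod 7).
  2*X**3 ↦ 2·0·1·1 = 0
  2*X**2*Y ↦ 2·0·0·1 = 0
  X**2*Z ↦ 1·0·1·2 = 0
  X*Y**2 ↦ 1·0·0·1 = 0
  3*X*Y*Z ↦ 3·0·0·2 = 0
  2*Y**2*Z ↦ 2·1·0·2 = 0
  -3*Y*Z**2 ↦ -3·1·0·4 = 0
  -3*Z**3 ↦ -3·1·1·8 = -24
Sum: F(0, 0, 2) = (0) + (0) + (0) + (0) + (0) + (0) + (0) + (-24) = -24.
Reducing mod 7: -24 ≡ 4 (mod 7).
Since F(a, b, c) ≡ 4 ≠ 0 (mod 7), P does NOT lie on the curve.


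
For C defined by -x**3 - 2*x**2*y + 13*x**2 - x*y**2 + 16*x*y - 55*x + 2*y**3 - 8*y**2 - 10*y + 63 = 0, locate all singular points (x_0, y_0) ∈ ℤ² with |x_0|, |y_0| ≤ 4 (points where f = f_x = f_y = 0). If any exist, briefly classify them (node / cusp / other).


Singular points: {(3, 2)}; classification: cusp.

Compute partial derivatives:
  f_x = -3*x**2 - 4*x*y + 26*x - y**2 + 16*y - 55.
  f_y = -2*x**2 - 2*x*y + 16*x + 6*y**2 - 16*y - 10.
Scan x_0 ∈ {−4, ..., 4}. For each x_0, f_y(x_0, y) is a polynomial in y; find its integer roots y ∈ {−4, ..., 4}, then test f_x and f at those candidates.
  x = -4: f_y(-4, y) = 6*y**2 - 8*y - 106; no integer root y with |y| ≤ 4.
  x = -3: f_y(-3, y) = 6*y**2 - 10*y - 76; no integer root y with |y| ≤ 4.
  x = -2: f_y(-2, y) = 6*y**2 - 12*y - 50; no integer root y with |y| ≤ 4.
  x = -1: f_y(-1, y) = 6*y**2 - 14*y - 28; no integer root y with |y| ≤ 4.
  x = 0: f_y(0, y) = 6*y**2 - 16*y - 10; no integer root y with |y| ≤ 4.
  x = 1: f_y(1, y) = 6*y**2 - 18*y + 4; no integer root y with |y| ≤ 4.
  x = 2: f_y(2, y) = 6*y**2 - 20*y + 14; vanishes at y ∈ {1}. (2, 1): f_x = -8 ≠ 0.
  x = 3: f_y(3, y) = 6*y**2 - 22*y + 20; vanishes at y ∈ {2}. (3, 2): f_x = 0, f = 0 — SINGULAR.
  x = 4: f_y(4, y) = 6*y**2 - 24*y + 22; no integer root y with |y| ≤ 4.
Only singular point on the grid: (3, 2).
Classify: substitute x = 3 + u, y = 2 + v and expand: f = -u**3 - 2*u**2*v - u*v**2 + 2*v**3 + v**2.
No constant or linear terms (consistent with a singular point). Quadratic part: v**2. Cubic part: -u**3 - 2*u**2*v - u*v**2 + 2*v**3.
The quadratic part v**2 is a perfect square, so there is a single (double) tangent line v = 0, i.e. y = 2. Restricting the cubic part to that line (v = 0) leaves -u**3 ≠ 0, so f is not divisible by v and the branch is v² ≈ u**3 to lowest order — this is a cusp.
Classification: cusp.


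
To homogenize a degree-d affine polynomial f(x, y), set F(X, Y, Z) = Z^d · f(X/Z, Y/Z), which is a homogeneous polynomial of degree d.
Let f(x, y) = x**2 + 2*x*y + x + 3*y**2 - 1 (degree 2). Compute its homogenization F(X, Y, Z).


F(X, Y, Z) = X**2 + 2*X*Y + X*Z + 3*Y**2 - Z**2

deg(f) = 2.
Substitute x = X/Z, y = Y/Z into f, then multiply by Z^2.
  monomial 1·x^2·y^0 ↦ 1·X^2·Y^0·Z^0.
  monomial 2·x^1·y^1 ↦ 2·X^1·Y^1·Z^0.
  monomial 1·x^1·y^0 ↦ 1·X^1·Y^0·Z^1.
  monomial 3·x^0·y^2 ↦ 3·X^0·Y^2·Z^0.
  monomial -1·x^0·y^0 ↦ -1·X^0·Y^0·Z^2.
Collecting: F(X, Y, Z) = X**2 + 2*X*Y + X*Z + 3*Y**2 - Z**2.


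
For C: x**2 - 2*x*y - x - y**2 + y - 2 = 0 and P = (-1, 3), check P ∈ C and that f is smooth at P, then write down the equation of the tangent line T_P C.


Tangent line at P: -9*x - 3*y = 0.

Step 1: f(-1, 3) = 0, so P lies on C.
Step 2: partial derivatives
  f_x(x, y) = 2*x - 2*y - 1, f_y(x, y) = -2*x - 2*y + 1.
  f_x(P) = -9, f_y(P) = -3 (gradient nonzero, so P is smooth).
Step 3: tangent line at P: -9·(x − -1) + -3·(y − 3) = 0.
Expanding: -9*x - 3*y = 0.


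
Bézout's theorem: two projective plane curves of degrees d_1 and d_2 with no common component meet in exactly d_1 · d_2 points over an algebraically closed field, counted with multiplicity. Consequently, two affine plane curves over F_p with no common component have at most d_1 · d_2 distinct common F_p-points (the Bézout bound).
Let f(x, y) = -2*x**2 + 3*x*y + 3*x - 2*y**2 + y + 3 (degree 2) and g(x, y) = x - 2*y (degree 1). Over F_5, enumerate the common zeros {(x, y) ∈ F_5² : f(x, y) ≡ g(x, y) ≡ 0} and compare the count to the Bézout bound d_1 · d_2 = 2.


Common zeros: ∅; count = 0; Bézout bound = 2.

deg(f) = 2, deg(g) = 1, so Bézout bound = 2.
Scan x ∈ F_5. For each x, list the y ∈ F_5 with f(x, y) ≡ 0 and those with g(x, y) ≡ 0 (mod 5); the common zeros in that column are the intersection.
  x = 0: f ≡ 0 at y ∈ {4}; g ≡ 0 at y ∈ {0}; common: ∅.
  x = 1: f ≡ 0 at y ∈ ∅; g ≡ 0 at y ∈ {3}; common: ∅.
  x = 2: f ≡ 0 at y ∈ ∅; g ≡ 0 at y ∈ {1}; common: ∅.
  x = 3: f ≡ 0 at y ∈ ∅; g ≡ 0 at y ∈ {4}; common: ∅.
  x = 4: f ≡ 0 at y ∈ ∅; g ≡ 0 at y ∈ {2}; common: ∅.
Collecting: common zeros = ∅, so the count is 0.
Comparison with the Bézout bound: 0 ≤ 2 = deg(f)·deg(g), as expected for curves with no common component (the affine F_5-count falls short of the bound because intersections may lie at infinity, over extension fields, or carry multiplicity).


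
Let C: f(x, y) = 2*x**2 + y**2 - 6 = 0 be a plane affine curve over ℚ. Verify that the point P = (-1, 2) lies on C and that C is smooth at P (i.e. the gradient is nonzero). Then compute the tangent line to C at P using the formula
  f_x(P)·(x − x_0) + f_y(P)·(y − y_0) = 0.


Tangent line at P: -4*x + 4*y - 12 = 0.

Step 1: f(-1, 2) = 0, so P lies on C.
Step 2: partial derivatives
  f_x(x, y) = 4*x, f_y(x, y) = 2*y.
  f_x(P) = -4, f_y(P) = 4 (gradient nonzero, so P is smooth).
Step 3: tangent line at P: -4·(x − -1) + 4·(y − 2) = 0.
Expanding: -4*x + 4*y - 12 = 0.


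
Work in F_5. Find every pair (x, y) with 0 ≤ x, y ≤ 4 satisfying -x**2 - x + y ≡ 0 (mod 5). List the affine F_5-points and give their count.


Affine F_5-points: {(0, 0), (1, 2), (2, 1), (3, 2), (4, 0)}; count = 5.

For each of the 25 pairs (x, y) ∈ F_5², evaluate f(x, y) mod 5. Record the zeros.
  x = 0: [0↦0, 1↦1, 2↦2, 3↦3, 4↦4]  zeros at y ∈ {0}
  x = 1: [0↦3, 1↦4, 2↦0, 3↦1, 4↦2]  zeros at y ∈ {2}
  x = 2: [0↦4, 1↦0, 2↦1, 3↦2, 4↦3]  zeros at y ∈ {1}
  x = 3: [0↦3, 1↦4, 2↦0, 3↦1, 4↦2]  zeros at y ∈ {2}
  x = 4: [0↦0, 1↦1, 2↦2, 3↦3, 4↦4]  zeros at y ∈ {0}
Collecting zeros: affine points = {(0, 0), (1, 2), (2, 1), (3, 2), (4, 0)}.
Total count |C(F_5)_aff| = 5.


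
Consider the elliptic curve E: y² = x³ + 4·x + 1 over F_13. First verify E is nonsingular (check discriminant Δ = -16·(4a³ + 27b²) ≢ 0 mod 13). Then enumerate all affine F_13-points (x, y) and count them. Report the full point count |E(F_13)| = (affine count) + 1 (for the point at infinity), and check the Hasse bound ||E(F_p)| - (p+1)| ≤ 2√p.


Affine points = {(0, 1), (0, 12), (2, 2), (2, 11), (3, 1), (3, 12), (4, 4), (4, 9), (5, 4), (5, 9), (8, 5), (8, 8), (9, 5), (9, 8), (10, 1), (10, 12), (12, 3), (12, 10)}; affine count = 18; |E(F_13)| = 19.

Discriminant check: Δ ∝ 4a³ + 27b² = 4·4³ + 27·1² = 4·64 + 27·1 ≡ 10 (mod 13). Nonzero ⇒ E is nonsingular.
For each x ∈ F_13, compute rhs = x³ + 4·x + 1 mod 13, then count y ∈ F_13 with y² ≡ rhs.
  x = 0: rhs = 1, matching y values: 1, 12 (2 points).
  x = 1: rhs = 6, matching y values: none (0 points).
  x = 2: rhs = 4, matching y values: 2, 11 (2 points).
  x = 3: rhs = 1, matching y values: 1, 12 (2 points).
  x = 4: rhs = 3, matching y values: 4, 9 (2 points).
  x = 5: rhs = 3, matching y values: 4, 9 (2 points).
  x = 6: rhs = 7, matching y values: none (0 points).
  x = 7: rhs = 8, matching y values: none (0 points).
  x = 8: rhs = 12, matching y values: 5, 8 (2 points).
  x = 9: rhs = 12, matching y values: 5, 8 (2 points).
  x = 10: rhs = 1, matching y values: 1, 12 (2 points).
  x = 11: rhs = 11, matching y values: none (0 points).
  x = 12: rhs = 9, matching y values: 3, 10 (2 points).
Total affine count: 18.
Full point count |E(F_13)| = 18 + 1 = 19.
Hasse bound: |19 − (13+1)| = |5| = 5 ≤ 2√13 ≈ 7.2111 ✓.


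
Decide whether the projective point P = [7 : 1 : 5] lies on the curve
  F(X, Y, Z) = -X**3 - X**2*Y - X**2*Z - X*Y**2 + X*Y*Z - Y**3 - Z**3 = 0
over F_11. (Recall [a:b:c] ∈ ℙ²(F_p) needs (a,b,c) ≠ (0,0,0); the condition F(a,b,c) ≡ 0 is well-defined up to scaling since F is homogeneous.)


F(7,1,5) ≡ 2 (mod 11); P is NOT on the curve.

Evaluate F(7, 1, 5) term-by-term (mod 11).
  -X**3 ↦ -1·343·1·1 = -343
  -X**2*Y ↦ -1·49·1·1 = -49
  -X**2*Z ↦ -1·49·1·5 = -245
  -X*Y**2 ↦ -1·7·1·1 = -7
  X*Y*Z ↦ 1·7·1·5 = 35
  -Y**3 ↦ -1·1·1·1 = -1
  -Z**3 ↦ -1·1·1·125 = -125
Sum: F(7, 1, 5) = (-343) + (-49) + (-245) + (-7) + (35) + (-1) + (-125) = -735.
Reducing mod 11: -735 ≡ 2 (mod 11).
Since F(a, b, c) ≡ 2 ≠ 0 (mod 11), P does NOT lie on the curve.


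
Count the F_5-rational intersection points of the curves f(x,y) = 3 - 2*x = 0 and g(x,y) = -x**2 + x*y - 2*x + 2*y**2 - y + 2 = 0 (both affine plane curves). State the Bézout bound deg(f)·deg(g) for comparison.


Common zeros: {(4, 3)}; count = 1; Bézout bound = 2.

deg(f) = 1, deg(g) = 2, so Bézout bound = 2.
Scan x ∈ F_5. For each x, list the y ∈ F_5 with f(x, y) ≡ 0 and those with g(x, y) ≡ 0 (mod 5); the common zeros in that column are the intersection.
  x = 0: f ≡ 0 at y ∈ ∅; g ≡ 0 at y ∈ {4}; common: ∅.
  x = 1: f ≡ 0 at y ∈ ∅; g ≡ 0 at y ∈ ∅; common: ∅.
  x = 2: f ≡ 0 at y ∈ ∅; g ≡ 0 at y ∈ {3, 4}; common: ∅.
  x = 3: f ≡ 0 at y ∈ ∅; g ≡ 0 at y ∈ ∅; common: ∅.
  x = 4: f ≡ 0 at y ∈ {0, 1, 2, 3, 4}; g ≡ 0 at y ∈ {3}; common: {3}.
Collecting: common zeros = {(4, 3)}, so the count is 1.
Comparison with the Bézout bound: 1 ≤ 2 = deg(f)·deg(g), as expected for curves with no common component (the affine F_5-count falls short of the bound because intersections may lie at infinity, over extension fields, or carry multiplicity).


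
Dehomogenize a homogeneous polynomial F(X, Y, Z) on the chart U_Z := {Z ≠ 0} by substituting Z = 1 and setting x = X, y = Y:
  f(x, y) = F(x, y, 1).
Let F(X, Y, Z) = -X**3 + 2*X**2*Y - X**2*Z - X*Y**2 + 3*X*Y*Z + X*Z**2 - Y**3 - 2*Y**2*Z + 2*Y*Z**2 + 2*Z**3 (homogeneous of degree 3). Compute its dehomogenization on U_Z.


f(x, y) = -x**3 + 2*x**2*y - x**2 - x*y**2 + 3*x*y + x - y**3 - 2*y**2 + 2*y + 2

On U_Z we set Z = 1. Each monomial c·X^i·Y^j·Z^k in F becomes c·x^i·y^j·1^k = c·x^i·y^j.
Substituting Z = 1: F(X, Y, 1) = -x**3 + 2*x**2*y - x**2 - x*y**2 + 3*x*y + x - y**3 - 2*y**2 + 2*y + 2.
Note: deg(f) ≤ deg(F) = 3; strict inequality happens when F is divisible by Z (lost terms).
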